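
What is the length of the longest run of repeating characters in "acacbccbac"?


Input: "acacbccbac"
Scanning for longest run:
  Position 1 ('c'): new char, reset run to 1
  Position 2 ('a'): new char, reset run to 1
  Position 3 ('c'): new char, reset run to 1
  Position 4 ('b'): new char, reset run to 1
  Position 5 ('c'): new char, reset run to 1
  Position 6 ('c'): continues run of 'c', length=2
  Position 7 ('b'): new char, reset run to 1
  Position 8 ('a'): new char, reset run to 1
  Position 9 ('c'): new char, reset run to 1
Longest run: 'c' with length 2

2


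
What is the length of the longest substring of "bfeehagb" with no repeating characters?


Input: "bfeehagb"
Sliding window (track last position of each char):
  Position 0 ('b'): window [0,0] length 1 -- new best
  Position 1 ('f'): window [0,1] length 2 -- new best
  Position 2 ('e'): window [0,2] length 3 -- new best
  Position 3 ('e'): repeat (last at 2), move window start to 3
  Position 3 ('e'): window [3,3] length 1
  Position 4 ('h'): window [3,4] length 2
  Position 5 ('a'): window [3,5] length 3
  Position 6 ('g'): window [3,6] length 4 -- new best
  Position 7 ('b'): window [3,7] length 5 -- new best
Longest substring with no repeats: "ehagb" with length 5

5


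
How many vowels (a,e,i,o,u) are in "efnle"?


Input: efnle
Checking each character:
  'e' at position 0: vowel (running total: 1)
  'f' at position 1: consonant
  'n' at position 2: consonant
  'l' at position 3: consonant
  'e' at position 4: vowel (running total: 2)
Total vowels: 2

2


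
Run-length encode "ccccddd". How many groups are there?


Input: ccccddd
Scanning for consecutive runs:
  Group 1: 'c' x 4 (positions 0-3)
  Group 2: 'd' x 3 (positions 4-6)
Total groups: 2

2


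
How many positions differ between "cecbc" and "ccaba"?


Comparing "cecbc" and "ccaba" position by position:
  Position 0: 'c' vs 'c' => same
  Position 1: 'e' vs 'c' => DIFFER
  Position 2: 'c' vs 'a' => DIFFER
  Position 3: 'b' vs 'b' => same
  Position 4: 'c' vs 'a' => DIFFER
Positions that differ: 3

3


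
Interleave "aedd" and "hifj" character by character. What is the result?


Interleaving "aedd" and "hifj":
  Position 0: 'a' from first, 'h' from second => "ah"
  Position 1: 'e' from first, 'i' from second => "ei"
  Position 2: 'd' from first, 'f' from second => "df"
  Position 3: 'd' from first, 'j' from second => "dj"
Result: aheidfdj

aheidfdj


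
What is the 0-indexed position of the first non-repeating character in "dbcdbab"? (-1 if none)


Input: dbcdbab
Character frequencies:
  'a': 1
  'b': 3
  'c': 1
  'd': 2
Scanning left to right for freq == 1:
  Position 0 ('d'): freq=2, skip
  Position 1 ('b'): freq=3, skip
  Position 2 ('c'): unique! => answer = 2

2


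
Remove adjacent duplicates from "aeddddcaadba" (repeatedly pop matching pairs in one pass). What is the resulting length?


Input: aeddddcaadba
Stack-based adjacent duplicate removal:
  Read 'a': push. Stack: a
  Read 'e': push. Stack: ae
  Read 'd': push. Stack: aed
  Read 'd': matches stack top 'd' => pop. Stack: ae
  Read 'd': push. Stack: aed
  Read 'd': matches stack top 'd' => pop. Stack: ae
  Read 'c': push. Stack: aec
  Read 'a': push. Stack: aeca
  Read 'a': matches stack top 'a' => pop. Stack: aec
  Read 'd': push. Stack: aecd
  Read 'b': push. Stack: aecdb
  Read 'a': push. Stack: aecdba
Final stack: "aecdba" (length 6)

6


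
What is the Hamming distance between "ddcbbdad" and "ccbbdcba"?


Comparing "ddcbbdad" and "ccbbdcba" position by position:
  Position 0: 'd' vs 'c' => differ
  Position 1: 'd' vs 'c' => differ
  Position 2: 'c' vs 'b' => differ
  Position 3: 'b' vs 'b' => same
  Position 4: 'b' vs 'd' => differ
  Position 5: 'd' vs 'c' => differ
  Position 6: 'a' vs 'b' => differ
  Position 7: 'd' vs 'a' => differ
Total differences (Hamming distance): 7

7


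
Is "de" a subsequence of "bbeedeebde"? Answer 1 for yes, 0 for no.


Check if "de" is a subsequence of "bbeedeebde"
Greedy scan:
  Position 0 ('b'): no match needed
  Position 1 ('b'): no match needed
  Position 2 ('e'): no match needed
  Position 3 ('e'): no match needed
  Position 4 ('d'): matches sub[0] = 'd'
  Position 5 ('e'): matches sub[1] = 'e'
  Position 6 ('e'): no match needed
  Position 7 ('b'): no match needed
  Position 8 ('d'): no match needed
  Position 9 ('e'): no match needed
All 2 characters matched => is a subsequence

1


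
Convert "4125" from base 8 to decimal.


Input: "4125" in base 8
Positional expansion:
  Digit '4' (value 4) x 8^3 = 2048
  Digit '1' (value 1) x 8^2 = 64
  Digit '2' (value 2) x 8^1 = 16
  Digit '5' (value 5) x 8^0 = 5
Sum = 2133

2133


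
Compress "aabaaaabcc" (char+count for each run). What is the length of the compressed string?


Input: aabaaaabcc
Runs:
  'a' x 2 => "a2"
  'b' x 1 => "b1"
  'a' x 4 => "a4"
  'b' x 1 => "b1"
  'c' x 2 => "c2"
Compressed: "a2b1a4b1c2"
Compressed length: 10

10


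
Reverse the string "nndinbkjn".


Input: nndinbkjn
Reading characters right to left:
  Position 8: 'n'
  Position 7: 'j'
  Position 6: 'k'
  Position 5: 'b'
  Position 4: 'n'
  Position 3: 'i'
  Position 2: 'd'
  Position 1: 'n'
  Position 0: 'n'
Reversed: njkbnidnn

njkbnidnn


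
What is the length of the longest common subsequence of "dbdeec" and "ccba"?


LCS of "dbdeec" and "ccba"
DP table:
           c    c    b    a
      0    0    0    0    0
  d   0    0    0    0    0
  b   0    0    0    1    1
  d   0    0    0    1    1
  e   0    0    0    1    1
  e   0    0    0    1    1
  c   0    1    1    1    1
LCS length = dp[6][4] = 1

1


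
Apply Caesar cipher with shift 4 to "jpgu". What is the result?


Caesar cipher: shift "jpgu" by 4
  'j' (pos 9) + 4 = pos 13 = 'n'
  'p' (pos 15) + 4 = pos 19 = 't'
  'g' (pos 6) + 4 = pos 10 = 'k'
  'u' (pos 20) + 4 = pos 24 = 'y'
Result: ntky

ntky


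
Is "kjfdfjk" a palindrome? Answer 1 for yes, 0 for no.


Input: kjfdfjk
Reversed: kjfdfjk
  Compare pos 0 ('k') with pos 6 ('k'): match
  Compare pos 1 ('j') with pos 5 ('j'): match
  Compare pos 2 ('f') with pos 4 ('f'): match
Result: palindrome

1


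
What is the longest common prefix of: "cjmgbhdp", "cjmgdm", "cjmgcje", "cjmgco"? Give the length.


Words: cjmgbhdp, cjmgdm, cjmgcje, cjmgco
  Position 0: all 'c' => match
  Position 1: all 'j' => match
  Position 2: all 'm' => match
  Position 3: all 'g' => match
  Position 4: ('b', 'd', 'c', 'c') => mismatch, stop
LCP = "cjmg" (length 4)

4


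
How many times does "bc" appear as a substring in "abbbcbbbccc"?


Searching for "bc" in "abbbcbbbccc"
Scanning each position:
  Position 0: "ab" => no
  Position 1: "bb" => no
  Position 2: "bb" => no
  Position 3: "bc" => MATCH
  Position 4: "cb" => no
  Position 5: "bb" => no
  Position 6: "bb" => no
  Position 7: "bc" => MATCH
  Position 8: "cc" => no
  Position 9: "cc" => no
Total occurrences: 2

2


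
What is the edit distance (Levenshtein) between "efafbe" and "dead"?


Computing edit distance: "efafbe" -> "dead"
DP table:
           d    e    a    d
      0    1    2    3    4
  e   1    1    1    2    3
  f   2    2    2    2    3
  a   3    3    3    2    3
  f   4    4    4    3    3
  b   5    5    5    4    4
  e   6    6    5    5    5
Edit distance = dp[6][4] = 5

5


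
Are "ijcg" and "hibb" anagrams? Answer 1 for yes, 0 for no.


Strings: "ijcg", "hibb"
Sorted first:  cgij
Sorted second: bbhi
Differ at position 0: 'c' vs 'b' => not anagrams

0


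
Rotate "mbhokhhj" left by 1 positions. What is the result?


Input: "mbhokhhj", rotate left by 1
First 1 characters: "m"
Remaining characters: "bhokhhj"
Concatenate remaining + first: "bhokhhj" + "m" = "bhokhhjm"

bhokhhjm


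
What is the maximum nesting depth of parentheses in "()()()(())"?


Input: "()()()(())"
Tracking depth:
  Position 0 '(': depth becomes 1
  Position 1 ')': depth becomes 0
  Position 2 '(': depth becomes 1
  Position 3 ')': depth becomes 0
  Position 4 '(': depth becomes 1
  Position 5 ')': depth becomes 0
  Position 6 '(': depth becomes 1
  Position 7 '(': depth becomes 2
  Position 8 ')': depth becomes 1
  Position 9 ')': depth becomes 0
Maximum depth reached: 2

2


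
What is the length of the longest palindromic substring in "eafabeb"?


Input: "eafabeb"
Checking substrings for palindromes:
  [1:4] "afa" (len 3) => palindrome
  [4:7] "beb" (len 3) => palindrome
Longest palindromic substring: "afa" with length 3

3


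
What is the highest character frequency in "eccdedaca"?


Input: eccdedaca
Character counts:
  'a': 2
  'c': 3
  'd': 2
  'e': 2
Maximum frequency: 3

3


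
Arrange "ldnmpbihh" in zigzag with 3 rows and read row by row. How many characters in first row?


Zigzag "ldnmpbihh" into 3 rows:
Placing characters:
  'l' => row 0
  'd' => row 1
  'n' => row 2
  'm' => row 1
  'p' => row 0
  'b' => row 1
  'i' => row 2
  'h' => row 1
  'h' => row 0
Rows:
  Row 0: "lph"
  Row 1: "dmbh"
  Row 2: "ni"
First row length: 3

3


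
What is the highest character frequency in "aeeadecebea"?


Input: aeeadecebea
Character counts:
  'a': 3
  'b': 1
  'c': 1
  'd': 1
  'e': 5
Maximum frequency: 5

5


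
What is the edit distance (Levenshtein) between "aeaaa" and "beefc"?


Computing edit distance: "aeaaa" -> "beefc"
DP table:
           b    e    e    f    c
      0    1    2    3    4    5
  a   1    1    2    3    4    5
  e   2    2    1    2    3    4
  a   3    3    2    2    3    4
  a   4    4    3    3    3    4
  a   5    5    4    4    4    4
Edit distance = dp[5][5] = 4

4


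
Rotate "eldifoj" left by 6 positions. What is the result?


Input: "eldifoj", rotate left by 6
First 6 characters: "eldifo"
Remaining characters: "j"
Concatenate remaining + first: "j" + "eldifo" = "jeldifo"

jeldifo


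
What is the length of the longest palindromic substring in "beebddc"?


Input: "beebddc"
Checking substrings for palindromes:
  [0:4] "beeb" (len 4) => palindrome
  [1:3] "ee" (len 2) => palindrome
  [4:6] "dd" (len 2) => palindrome
Longest palindromic substring: "beeb" with length 4

4


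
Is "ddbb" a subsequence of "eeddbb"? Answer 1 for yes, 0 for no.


Check if "ddbb" is a subsequence of "eeddbb"
Greedy scan:
  Position 0 ('e'): no match needed
  Position 1 ('e'): no match needed
  Position 2 ('d'): matches sub[0] = 'd'
  Position 3 ('d'): matches sub[1] = 'd'
  Position 4 ('b'): matches sub[2] = 'b'
  Position 5 ('b'): matches sub[3] = 'b'
All 4 characters matched => is a subsequence

1


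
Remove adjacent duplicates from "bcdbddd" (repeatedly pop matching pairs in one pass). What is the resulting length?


Input: bcdbddd
Stack-based adjacent duplicate removal:
  Read 'b': push. Stack: b
  Read 'c': push. Stack: bc
  Read 'd': push. Stack: bcd
  Read 'b': push. Stack: bcdb
  Read 'd': push. Stack: bcdbd
  Read 'd': matches stack top 'd' => pop. Stack: bcdb
  Read 'd': push. Stack: bcdbd
Final stack: "bcdbd" (length 5)

5


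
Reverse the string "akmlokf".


Input: akmlokf
Reading characters right to left:
  Position 6: 'f'
  Position 5: 'k'
  Position 4: 'o'
  Position 3: 'l'
  Position 2: 'm'
  Position 1: 'k'
  Position 0: 'a'
Reversed: fkolmka

fkolmka


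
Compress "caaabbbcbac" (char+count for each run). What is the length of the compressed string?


Input: caaabbbcbac
Runs:
  'c' x 1 => "c1"
  'a' x 3 => "a3"
  'b' x 3 => "b3"
  'c' x 1 => "c1"
  'b' x 1 => "b1"
  'a' x 1 => "a1"
  'c' x 1 => "c1"
Compressed: "c1a3b3c1b1a1c1"
Compressed length: 14

14


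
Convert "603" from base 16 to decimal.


Input: "603" in base 16
Positional expansion:
  Digit '6' (value 6) x 16^2 = 1536
  Digit '0' (value 0) x 16^1 = 0
  Digit '3' (value 3) x 16^0 = 3
Sum = 1539

1539


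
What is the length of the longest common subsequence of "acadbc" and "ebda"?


LCS of "acadbc" and "ebda"
DP table:
           e    b    d    a
      0    0    0    0    0
  a   0    0    0    0    1
  c   0    0    0    0    1
  a   0    0    0    0    1
  d   0    0    0    1    1
  b   0    0    1    1    1
  c   0    0    1    1    1
LCS length = dp[6][4] = 1

1


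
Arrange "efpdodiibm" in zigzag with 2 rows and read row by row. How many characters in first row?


Zigzag "efpdodiibm" into 2 rows:
Placing characters:
  'e' => row 0
  'f' => row 1
  'p' => row 0
  'd' => row 1
  'o' => row 0
  'd' => row 1
  'i' => row 0
  'i' => row 1
  'b' => row 0
  'm' => row 1
Rows:
  Row 0: "epoib"
  Row 1: "fddim"
First row length: 5

5


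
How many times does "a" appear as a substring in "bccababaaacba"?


Searching for "a" in "bccababaaacba"
Scanning each position:
  Position 0: "b" => no
  Position 1: "c" => no
  Position 2: "c" => no
  Position 3: "a" => MATCH
  Position 4: "b" => no
  Position 5: "a" => MATCH
  Position 6: "b" => no
  Position 7: "a" => MATCH
  Position 8: "a" => MATCH
  Position 9: "a" => MATCH
  Position 10: "c" => no
  Position 11: "b" => no
  Position 12: "a" => MATCH
Total occurrences: 6

6


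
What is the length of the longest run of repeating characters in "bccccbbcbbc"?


Input: "bccccbbcbbc"
Scanning for longest run:
  Position 1 ('c'): new char, reset run to 1
  Position 2 ('c'): continues run of 'c', length=2
  Position 3 ('c'): continues run of 'c', length=3
  Position 4 ('c'): continues run of 'c', length=4
  Position 5 ('b'): new char, reset run to 1
  Position 6 ('b'): continues run of 'b', length=2
  Position 7 ('c'): new char, reset run to 1
  Position 8 ('b'): new char, reset run to 1
  Position 9 ('b'): continues run of 'b', length=2
  Position 10 ('c'): new char, reset run to 1
Longest run: 'c' with length 4

4


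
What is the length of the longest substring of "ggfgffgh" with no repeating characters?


Input: "ggfgffgh"
Sliding window (track last position of each char):
  Position 0 ('g'): window [0,0] length 1 -- new best
  Position 1 ('g'): repeat (last at 0), move window start to 1
  Position 1 ('g'): window [1,1] length 1
  Position 2 ('f'): window [1,2] length 2 -- new best
  Position 3 ('g'): repeat (last at 1), move window start to 2
  Position 3 ('g'): window [2,3] length 2
  Position 4 ('f'): repeat (last at 2), move window start to 3
  Position 4 ('f'): window [3,4] length 2
  Position 5 ('f'): repeat (last at 4), move window start to 5
  Position 5 ('f'): window [5,5] length 1
  Position 6 ('g'): window [5,6] length 2
  Position 7 ('h'): window [5,7] length 3 -- new best
Longest substring with no repeats: "fgh" with length 3

3


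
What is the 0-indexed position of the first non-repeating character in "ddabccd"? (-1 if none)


Input: ddabccd
Character frequencies:
  'a': 1
  'b': 1
  'c': 2
  'd': 3
Scanning left to right for freq == 1:
  Position 0 ('d'): freq=3, skip
  Position 1 ('d'): freq=3, skip
  Position 2 ('a'): unique! => answer = 2

2


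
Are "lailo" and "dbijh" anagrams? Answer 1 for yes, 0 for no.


Strings: "lailo", "dbijh"
Sorted first:  aillo
Sorted second: bdhij
Differ at position 0: 'a' vs 'b' => not anagrams

0


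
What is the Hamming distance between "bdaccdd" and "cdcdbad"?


Comparing "bdaccdd" and "cdcdbad" position by position:
  Position 0: 'b' vs 'c' => differ
  Position 1: 'd' vs 'd' => same
  Position 2: 'a' vs 'c' => differ
  Position 3: 'c' vs 'd' => differ
  Position 4: 'c' vs 'b' => differ
  Position 5: 'd' vs 'a' => differ
  Position 6: 'd' vs 'd' => same
Total differences (Hamming distance): 5

5


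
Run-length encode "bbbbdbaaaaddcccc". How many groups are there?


Input: bbbbdbaaaaddcccc
Scanning for consecutive runs:
  Group 1: 'b' x 4 (positions 0-3)
  Group 2: 'd' x 1 (positions 4-4)
  Group 3: 'b' x 1 (positions 5-5)
  Group 4: 'a' x 4 (positions 6-9)
  Group 5: 'd' x 2 (positions 10-11)
  Group 6: 'c' x 4 (positions 12-15)
Total groups: 6

6


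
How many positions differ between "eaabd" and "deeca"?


Comparing "eaabd" and "deeca" position by position:
  Position 0: 'e' vs 'd' => DIFFER
  Position 1: 'a' vs 'e' => DIFFER
  Position 2: 'a' vs 'e' => DIFFER
  Position 3: 'b' vs 'c' => DIFFER
  Position 4: 'd' vs 'a' => DIFFER
Positions that differ: 5

5


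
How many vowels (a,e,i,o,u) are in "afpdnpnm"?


Input: afpdnpnm
Checking each character:
  'a' at position 0: vowel (running total: 1)
  'f' at position 1: consonant
  'p' at position 2: consonant
  'd' at position 3: consonant
  'n' at position 4: consonant
  'p' at position 5: consonant
  'n' at position 6: consonant
  'm' at position 7: consonant
Total vowels: 1

1


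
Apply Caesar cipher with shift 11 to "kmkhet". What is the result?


Caesar cipher: shift "kmkhet" by 11
  'k' (pos 10) + 11 = pos 21 = 'v'
  'm' (pos 12) + 11 = pos 23 = 'x'
  'k' (pos 10) + 11 = pos 21 = 'v'
  'h' (pos 7) + 11 = pos 18 = 's'
  'e' (pos 4) + 11 = pos 15 = 'p'
  't' (pos 19) + 11 = pos 4 = 'e'
Result: vxvspe

vxvspe


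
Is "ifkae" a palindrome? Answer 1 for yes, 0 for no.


Input: ifkae
Reversed: eakfi
  Compare pos 0 ('i') with pos 4 ('e'): MISMATCH
  Compare pos 1 ('f') with pos 3 ('a'): MISMATCH
Result: not a palindrome

0


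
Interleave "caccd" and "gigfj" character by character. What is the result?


Interleaving "caccd" and "gigfj":
  Position 0: 'c' from first, 'g' from second => "cg"
  Position 1: 'a' from first, 'i' from second => "ai"
  Position 2: 'c' from first, 'g' from second => "cg"
  Position 3: 'c' from first, 'f' from second => "cf"
  Position 4: 'd' from first, 'j' from second => "dj"
Result: cgaicgcfdj

cgaicgcfdj


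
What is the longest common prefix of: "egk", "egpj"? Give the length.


Words: egk, egpj
  Position 0: all 'e' => match
  Position 1: all 'g' => match
  Position 2: ('k', 'p') => mismatch, stop
LCP = "eg" (length 2)

2


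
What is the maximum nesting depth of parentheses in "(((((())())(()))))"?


Input: "(((((())())(()))))"
Tracking depth:
  Position 0 '(': depth becomes 1
  Position 1 '(': depth becomes 2
  Position 2 '(': depth becomes 3
  Position 3 '(': depth becomes 4
  Position 4 '(': depth becomes 5
  Position 5 '(': depth becomes 6
  Position 6 ')': depth becomes 5
  Position 7 ')': depth becomes 4
  Position 8 '(': depth becomes 5
  Position 9 ')': depth becomes 4
  Position 10 ')': depth becomes 3
  Position 11 '(': depth becomes 4
  Position 12 '(': depth becomes 5
  Position 13 ')': depth becomes 4
  Position 14 ')': depth becomes 3
  Position 15 ')': depth becomes 2
  Position 16 ')': depth becomes 1
  Position 17 ')': depth becomes 0
Maximum depth reached: 6

6


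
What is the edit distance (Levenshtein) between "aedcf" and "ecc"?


Computing edit distance: "aedcf" -> "ecc"
DP table:
           e    c    c
      0    1    2    3
  a   1    1    2    3
  e   2    1    2    3
  d   3    2    2    3
  c   4    3    2    2
  f   5    4    3    3
Edit distance = dp[5][3] = 3

3


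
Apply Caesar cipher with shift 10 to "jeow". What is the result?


Caesar cipher: shift "jeow" by 10
  'j' (pos 9) + 10 = pos 19 = 't'
  'e' (pos 4) + 10 = pos 14 = 'o'
  'o' (pos 14) + 10 = pos 24 = 'y'
  'w' (pos 22) + 10 = pos 6 = 'g'
Result: toyg

toyg


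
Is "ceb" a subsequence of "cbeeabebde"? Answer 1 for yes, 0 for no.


Check if "ceb" is a subsequence of "cbeeabebde"
Greedy scan:
  Position 0 ('c'): matches sub[0] = 'c'
  Position 1 ('b'): no match needed
  Position 2 ('e'): matches sub[1] = 'e'
  Position 3 ('e'): no match needed
  Position 4 ('a'): no match needed
  Position 5 ('b'): matches sub[2] = 'b'
  Position 6 ('e'): no match needed
  Position 7 ('b'): no match needed
  Position 8 ('d'): no match needed
  Position 9 ('e'): no match needed
All 3 characters matched => is a subsequence

1


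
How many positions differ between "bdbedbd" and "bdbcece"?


Comparing "bdbedbd" and "bdbcece" position by position:
  Position 0: 'b' vs 'b' => same
  Position 1: 'd' vs 'd' => same
  Position 2: 'b' vs 'b' => same
  Position 3: 'e' vs 'c' => DIFFER
  Position 4: 'd' vs 'e' => DIFFER
  Position 5: 'b' vs 'c' => DIFFER
  Position 6: 'd' vs 'e' => DIFFER
Positions that differ: 4

4


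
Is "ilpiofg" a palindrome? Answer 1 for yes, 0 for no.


Input: ilpiofg
Reversed: gfoipli
  Compare pos 0 ('i') with pos 6 ('g'): MISMATCH
  Compare pos 1 ('l') with pos 5 ('f'): MISMATCH
  Compare pos 2 ('p') with pos 4 ('o'): MISMATCH
Result: not a palindrome

0


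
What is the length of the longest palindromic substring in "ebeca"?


Input: "ebeca"
Checking substrings for palindromes:
  [0:3] "ebe" (len 3) => palindrome
Longest palindromic substring: "ebe" with length 3

3


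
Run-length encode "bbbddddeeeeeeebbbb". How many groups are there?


Input: bbbddddeeeeeeebbbb
Scanning for consecutive runs:
  Group 1: 'b' x 3 (positions 0-2)
  Group 2: 'd' x 4 (positions 3-6)
  Group 3: 'e' x 7 (positions 7-13)
  Group 4: 'b' x 4 (positions 14-17)
Total groups: 4

4


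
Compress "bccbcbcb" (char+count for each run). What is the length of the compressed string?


Input: bccbcbcb
Runs:
  'b' x 1 => "b1"
  'c' x 2 => "c2"
  'b' x 1 => "b1"
  'c' x 1 => "c1"
  'b' x 1 => "b1"
  'c' x 1 => "c1"
  'b' x 1 => "b1"
Compressed: "b1c2b1c1b1c1b1"
Compressed length: 14

14


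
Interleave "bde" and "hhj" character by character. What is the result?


Interleaving "bde" and "hhj":
  Position 0: 'b' from first, 'h' from second => "bh"
  Position 1: 'd' from first, 'h' from second => "dh"
  Position 2: 'e' from first, 'j' from second => "ej"
Result: bhdhej

bhdhej


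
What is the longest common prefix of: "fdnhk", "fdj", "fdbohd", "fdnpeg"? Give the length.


Words: fdnhk, fdj, fdbohd, fdnpeg
  Position 0: all 'f' => match
  Position 1: all 'd' => match
  Position 2: ('n', 'j', 'b', 'n') => mismatch, stop
LCP = "fd" (length 2)

2


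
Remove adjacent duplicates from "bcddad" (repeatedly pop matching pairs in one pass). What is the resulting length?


Input: bcddad
Stack-based adjacent duplicate removal:
  Read 'b': push. Stack: b
  Read 'c': push. Stack: bc
  Read 'd': push. Stack: bcd
  Read 'd': matches stack top 'd' => pop. Stack: bc
  Read 'a': push. Stack: bca
  Read 'd': push. Stack: bcad
Final stack: "bcad" (length 4)

4


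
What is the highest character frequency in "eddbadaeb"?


Input: eddbadaeb
Character counts:
  'a': 2
  'b': 2
  'd': 3
  'e': 2
Maximum frequency: 3

3


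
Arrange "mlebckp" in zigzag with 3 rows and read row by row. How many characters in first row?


Zigzag "mlebckp" into 3 rows:
Placing characters:
  'm' => row 0
  'l' => row 1
  'e' => row 2
  'b' => row 1
  'c' => row 0
  'k' => row 1
  'p' => row 2
Rows:
  Row 0: "mc"
  Row 1: "lbk"
  Row 2: "ep"
First row length: 2

2


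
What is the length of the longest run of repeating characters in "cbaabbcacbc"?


Input: "cbaabbcacbc"
Scanning for longest run:
  Position 1 ('b'): new char, reset run to 1
  Position 2 ('a'): new char, reset run to 1
  Position 3 ('a'): continues run of 'a', length=2
  Position 4 ('b'): new char, reset run to 1
  Position 5 ('b'): continues run of 'b', length=2
  Position 6 ('c'): new char, reset run to 1
  Position 7 ('a'): new char, reset run to 1
  Position 8 ('c'): new char, reset run to 1
  Position 9 ('b'): new char, reset run to 1
  Position 10 ('c'): new char, reset run to 1
Longest run: 'a' with length 2

2


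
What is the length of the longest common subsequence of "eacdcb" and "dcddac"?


LCS of "eacdcb" and "dcddac"
DP table:
           d    c    d    d    a    c
      0    0    0    0    0    0    0
  e   0    0    0    0    0    0    0
  a   0    0    0    0    0    1    1
  c   0    0    1    1    1    1    2
  d   0    1    1    2    2    2    2
  c   0    1    2    2    2    2    3
  b   0    1    2    2    2    2    3
LCS length = dp[6][6] = 3

3


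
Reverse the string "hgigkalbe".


Input: hgigkalbe
Reading characters right to left:
  Position 8: 'e'
  Position 7: 'b'
  Position 6: 'l'
  Position 5: 'a'
  Position 4: 'k'
  Position 3: 'g'
  Position 2: 'i'
  Position 1: 'g'
  Position 0: 'h'
Reversed: eblakgigh

eblakgigh


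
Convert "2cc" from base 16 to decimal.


Input: "2cc" in base 16
Positional expansion:
  Digit '2' (value 2) x 16^2 = 512
  Digit 'c' (value 12) x 16^1 = 192
  Digit 'c' (value 12) x 16^0 = 12
Sum = 716

716


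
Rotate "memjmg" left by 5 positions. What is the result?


Input: "memjmg", rotate left by 5
First 5 characters: "memjm"
Remaining characters: "g"
Concatenate remaining + first: "g" + "memjm" = "gmemjm"

gmemjm


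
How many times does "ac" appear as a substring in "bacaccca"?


Searching for "ac" in "bacaccca"
Scanning each position:
  Position 0: "ba" => no
  Position 1: "ac" => MATCH
  Position 2: "ca" => no
  Position 3: "ac" => MATCH
  Position 4: "cc" => no
  Position 5: "cc" => no
  Position 6: "ca" => no
Total occurrences: 2

2


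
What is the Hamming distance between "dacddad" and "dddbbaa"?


Comparing "dacddad" and "dddbbaa" position by position:
  Position 0: 'd' vs 'd' => same
  Position 1: 'a' vs 'd' => differ
  Position 2: 'c' vs 'd' => differ
  Position 3: 'd' vs 'b' => differ
  Position 4: 'd' vs 'b' => differ
  Position 5: 'a' vs 'a' => same
  Position 6: 'd' vs 'a' => differ
Total differences (Hamming distance): 5

5


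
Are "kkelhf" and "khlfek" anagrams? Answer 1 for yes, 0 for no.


Strings: "kkelhf", "khlfek"
Sorted first:  efhkkl
Sorted second: efhkkl
Sorted forms match => anagrams

1


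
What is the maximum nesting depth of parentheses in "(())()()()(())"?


Input: "(())()()()(())"
Tracking depth:
  Position 0 '(': depth becomes 1
  Position 1 '(': depth becomes 2
  Position 2 ')': depth becomes 1
  Position 3 ')': depth becomes 0
  Position 4 '(': depth becomes 1
  Position 5 ')': depth becomes 0
  Position 6 '(': depth becomes 1
  Position 7 ')': depth becomes 0
  Position 8 '(': depth becomes 1
  Position 9 ')': depth becomes 0
  Position 10 '(': depth becomes 1
  Position 11 '(': depth becomes 2
  Position 12 ')': depth becomes 1
  Position 13 ')': depth becomes 0
Maximum depth reached: 2

2


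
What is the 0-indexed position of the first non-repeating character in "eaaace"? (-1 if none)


Input: eaaace
Character frequencies:
  'a': 3
  'c': 1
  'e': 2
Scanning left to right for freq == 1:
  Position 0 ('e'): freq=2, skip
  Position 1 ('a'): freq=3, skip
  Position 2 ('a'): freq=3, skip
  Position 3 ('a'): freq=3, skip
  Position 4 ('c'): unique! => answer = 4

4


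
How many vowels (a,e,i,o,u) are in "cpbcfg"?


Input: cpbcfg
Checking each character:
  'c' at position 0: consonant
  'p' at position 1: consonant
  'b' at position 2: consonant
  'c' at position 3: consonant
  'f' at position 4: consonant
  'g' at position 5: consonant
Total vowels: 0

0


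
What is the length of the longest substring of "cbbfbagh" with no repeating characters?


Input: "cbbfbagh"
Sliding window (track last position of each char):
  Position 0 ('c'): window [0,0] length 1 -- new best
  Position 1 ('b'): window [0,1] length 2 -- new best
  Position 2 ('b'): repeat (last at 1), move window start to 2
  Position 2 ('b'): window [2,2] length 1
  Position 3 ('f'): window [2,3] length 2
  Position 4 ('b'): repeat (last at 2), move window start to 3
  Position 4 ('b'): window [3,4] length 2
  Position 5 ('a'): window [3,5] length 3 -- new best
  Position 6 ('g'): window [3,6] length 4 -- new best
  Position 7 ('h'): window [3,7] length 5 -- new best
Longest substring with no repeats: "fbagh" with length 5

5


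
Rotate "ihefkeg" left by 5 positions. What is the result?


Input: "ihefkeg", rotate left by 5
First 5 characters: "ihefk"
Remaining characters: "eg"
Concatenate remaining + first: "eg" + "ihefk" = "egihefk"

egihefk


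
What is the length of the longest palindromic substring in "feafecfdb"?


Input: "feafecfdb"
Checking substrings for palindromes:
  No multi-char palindromic substrings found
Longest palindromic substring: "f" with length 1

1


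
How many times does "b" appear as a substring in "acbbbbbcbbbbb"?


Searching for "b" in "acbbbbbcbbbbb"
Scanning each position:
  Position 0: "a" => no
  Position 1: "c" => no
  Position 2: "b" => MATCH
  Position 3: "b" => MATCH
  Position 4: "b" => MATCH
  Position 5: "b" => MATCH
  Position 6: "b" => MATCH
  Position 7: "c" => no
  Position 8: "b" => MATCH
  Position 9: "b" => MATCH
  Position 10: "b" => MATCH
  Position 11: "b" => MATCH
  Position 12: "b" => MATCH
Total occurrences: 10

10


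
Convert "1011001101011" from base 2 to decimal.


Input: "1011001101011" in base 2
Positional expansion:
  Digit '1' (value 1) x 2^12 = 4096
  Digit '0' (value 0) x 2^11 = 0
  Digit '1' (value 1) x 2^10 = 1024
  Digit '1' (value 1) x 2^9 = 512
  Digit '0' (value 0) x 2^8 = 0
  Digit '0' (value 0) x 2^7 = 0
  Digit '1' (value 1) x 2^6 = 64
  Digit '1' (value 1) x 2^5 = 32
  Digit '0' (value 0) x 2^4 = 0
  Digit '1' (value 1) x 2^3 = 8
  Digit '0' (value 0) x 2^2 = 0
  Digit '1' (value 1) x 2^1 = 2
  Digit '1' (value 1) x 2^0 = 1
Sum = 5739

5739


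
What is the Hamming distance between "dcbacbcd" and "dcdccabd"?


Comparing "dcbacbcd" and "dcdccabd" position by position:
  Position 0: 'd' vs 'd' => same
  Position 1: 'c' vs 'c' => same
  Position 2: 'b' vs 'd' => differ
  Position 3: 'a' vs 'c' => differ
  Position 4: 'c' vs 'c' => same
  Position 5: 'b' vs 'a' => differ
  Position 6: 'c' vs 'b' => differ
  Position 7: 'd' vs 'd' => same
Total differences (Hamming distance): 4

4


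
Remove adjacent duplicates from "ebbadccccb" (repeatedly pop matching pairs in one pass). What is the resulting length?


Input: ebbadccccb
Stack-based adjacent duplicate removal:
  Read 'e': push. Stack: e
  Read 'b': push. Stack: eb
  Read 'b': matches stack top 'b' => pop. Stack: e
  Read 'a': push. Stack: ea
  Read 'd': push. Stack: ead
  Read 'c': push. Stack: eadc
  Read 'c': matches stack top 'c' => pop. Stack: ead
  Read 'c': push. Stack: eadc
  Read 'c': matches stack top 'c' => pop. Stack: ead
  Read 'b': push. Stack: eadb
Final stack: "eadb" (length 4)

4


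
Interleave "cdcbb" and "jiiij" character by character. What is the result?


Interleaving "cdcbb" and "jiiij":
  Position 0: 'c' from first, 'j' from second => "cj"
  Position 1: 'd' from first, 'i' from second => "di"
  Position 2: 'c' from first, 'i' from second => "ci"
  Position 3: 'b' from first, 'i' from second => "bi"
  Position 4: 'b' from first, 'j' from second => "bj"
Result: cjdicibibj

cjdicibibj


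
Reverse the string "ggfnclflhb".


Input: ggfnclflhb
Reading characters right to left:
  Position 9: 'b'
  Position 8: 'h'
  Position 7: 'l'
  Position 6: 'f'
  Position 5: 'l'
  Position 4: 'c'
  Position 3: 'n'
  Position 2: 'f'
  Position 1: 'g'
  Position 0: 'g'
Reversed: bhlflcnfgg

bhlflcnfgg


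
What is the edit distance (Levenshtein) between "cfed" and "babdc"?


Computing edit distance: "cfed" -> "babdc"
DP table:
           b    a    b    d    c
      0    1    2    3    4    5
  c   1    1    2    3    4    4
  f   2    2    2    3    4    5
  e   3    3    3    3    4    5
  d   4    4    4    4    3    4
Edit distance = dp[4][5] = 4

4


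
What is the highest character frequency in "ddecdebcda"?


Input: ddecdebcda
Character counts:
  'a': 1
  'b': 1
  'c': 2
  'd': 4
  'e': 2
Maximum frequency: 4

4


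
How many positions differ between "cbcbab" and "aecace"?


Comparing "cbcbab" and "aecace" position by position:
  Position 0: 'c' vs 'a' => DIFFER
  Position 1: 'b' vs 'e' => DIFFER
  Position 2: 'c' vs 'c' => same
  Position 3: 'b' vs 'a' => DIFFER
  Position 4: 'a' vs 'c' => DIFFER
  Position 5: 'b' vs 'e' => DIFFER
Positions that differ: 5

5


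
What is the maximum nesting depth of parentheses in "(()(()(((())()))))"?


Input: "(()(()(((())()))))"
Tracking depth:
  Position 0 '(': depth becomes 1
  Position 1 '(': depth becomes 2
  Position 2 ')': depth becomes 1
  Position 3 '(': depth becomes 2
  Position 4 '(': depth becomes 3
  Position 5 ')': depth becomes 2
  Position 6 '(': depth becomes 3
  Position 7 '(': depth becomes 4
  Position 8 '(': depth becomes 5
  Position 9 '(': depth becomes 6
  Position 10 ')': depth becomes 5
  Position 11 ')': depth becomes 4
  Position 12 '(': depth becomes 5
  Position 13 ')': depth becomes 4
  Position 14 ')': depth becomes 3
  Position 15 ')': depth becomes 2
  Position 16 ')': depth becomes 1
  Position 17 ')': depth becomes 0
Maximum depth reached: 6

6


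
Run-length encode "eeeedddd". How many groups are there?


Input: eeeedddd
Scanning for consecutive runs:
  Group 1: 'e' x 4 (positions 0-3)
  Group 2: 'd' x 4 (positions 4-7)
Total groups: 2

2


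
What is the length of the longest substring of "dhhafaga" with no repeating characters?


Input: "dhhafaga"
Sliding window (track last position of each char):
  Position 0 ('d'): window [0,0] length 1 -- new best
  Position 1 ('h'): window [0,1] length 2 -- new best
  Position 2 ('h'): repeat (last at 1), move window start to 2
  Position 2 ('h'): window [2,2] length 1
  Position 3 ('a'): window [2,3] length 2
  Position 4 ('f'): window [2,4] length 3 -- new best
  Position 5 ('a'): repeat (last at 3), move window start to 4
  Position 5 ('a'): window [4,5] length 2
  Position 6 ('g'): window [4,6] length 3
  Position 7 ('a'): repeat (last at 5), move window start to 6
  Position 7 ('a'): window [6,7] length 2
Longest substring with no repeats: "haf" with length 3

3


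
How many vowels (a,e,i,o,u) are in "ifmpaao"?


Input: ifmpaao
Checking each character:
  'i' at position 0: vowel (running total: 1)
  'f' at position 1: consonant
  'm' at position 2: consonant
  'p' at position 3: consonant
  'a' at position 4: vowel (running total: 2)
  'a' at position 5: vowel (running total: 3)
  'o' at position 6: vowel (running total: 4)
Total vowels: 4

4


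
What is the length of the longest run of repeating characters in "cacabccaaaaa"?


Input: "cacabccaaaaa"
Scanning for longest run:
  Position 1 ('a'): new char, reset run to 1
  Position 2 ('c'): new char, reset run to 1
  Position 3 ('a'): new char, reset run to 1
  Position 4 ('b'): new char, reset run to 1
  Position 5 ('c'): new char, reset run to 1
  Position 6 ('c'): continues run of 'c', length=2
  Position 7 ('a'): new char, reset run to 1
  Position 8 ('a'): continues run of 'a', length=2
  Position 9 ('a'): continues run of 'a', length=3
  Position 10 ('a'): continues run of 'a', length=4
  Position 11 ('a'): continues run of 'a', length=5
Longest run: 'a' with length 5

5


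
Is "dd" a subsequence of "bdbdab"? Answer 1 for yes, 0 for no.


Check if "dd" is a subsequence of "bdbdab"
Greedy scan:
  Position 0 ('b'): no match needed
  Position 1 ('d'): matches sub[0] = 'd'
  Position 2 ('b'): no match needed
  Position 3 ('d'): matches sub[1] = 'd'
  Position 4 ('a'): no match needed
  Position 5 ('b'): no match needed
All 2 characters matched => is a subsequence

1


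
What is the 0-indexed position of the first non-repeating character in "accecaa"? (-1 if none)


Input: accecaa
Character frequencies:
  'a': 3
  'c': 3
  'e': 1
Scanning left to right for freq == 1:
  Position 0 ('a'): freq=3, skip
  Position 1 ('c'): freq=3, skip
  Position 2 ('c'): freq=3, skip
  Position 3 ('e'): unique! => answer = 3

3


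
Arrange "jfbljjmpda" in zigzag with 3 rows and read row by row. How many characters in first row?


Zigzag "jfbljjmpda" into 3 rows:
Placing characters:
  'j' => row 0
  'f' => row 1
  'b' => row 2
  'l' => row 1
  'j' => row 0
  'j' => row 1
  'm' => row 2
  'p' => row 1
  'd' => row 0
  'a' => row 1
Rows:
  Row 0: "jjd"
  Row 1: "fljpa"
  Row 2: "bm"
First row length: 3

3


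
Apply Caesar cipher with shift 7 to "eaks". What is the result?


Caesar cipher: shift "eaks" by 7
  'e' (pos 4) + 7 = pos 11 = 'l'
  'a' (pos 0) + 7 = pos 7 = 'h'
  'k' (pos 10) + 7 = pos 17 = 'r'
  's' (pos 18) + 7 = pos 25 = 'z'
Result: lhrz

lhrz


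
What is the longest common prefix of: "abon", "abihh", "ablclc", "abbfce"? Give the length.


Words: abon, abihh, ablclc, abbfce
  Position 0: all 'a' => match
  Position 1: all 'b' => match
  Position 2: ('o', 'i', 'l', 'b') => mismatch, stop
LCP = "ab" (length 2)

2


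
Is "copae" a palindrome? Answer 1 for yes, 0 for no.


Input: copae
Reversed: eapoc
  Compare pos 0 ('c') with pos 4 ('e'): MISMATCH
  Compare pos 1 ('o') with pos 3 ('a'): MISMATCH
Result: not a palindrome

0


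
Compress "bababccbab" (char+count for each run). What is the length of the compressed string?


Input: bababccbab
Runs:
  'b' x 1 => "b1"
  'a' x 1 => "a1"
  'b' x 1 => "b1"
  'a' x 1 => "a1"
  'b' x 1 => "b1"
  'c' x 2 => "c2"
  'b' x 1 => "b1"
  'a' x 1 => "a1"
  'b' x 1 => "b1"
Compressed: "b1a1b1a1b1c2b1a1b1"
Compressed length: 18

18


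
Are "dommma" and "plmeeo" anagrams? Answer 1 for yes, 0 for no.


Strings: "dommma", "plmeeo"
Sorted first:  admmmo
Sorted second: eelmop
Differ at position 0: 'a' vs 'e' => not anagrams

0


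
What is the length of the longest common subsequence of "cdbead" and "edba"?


LCS of "cdbead" and "edba"
DP table:
           e    d    b    a
      0    0    0    0    0
  c   0    0    0    0    0
  d   0    0    1    1    1
  b   0    0    1    2    2
  e   0    1    1    2    2
  a   0    1    1    2    3
  d   0    1    2    2    3
LCS length = dp[6][4] = 3

3


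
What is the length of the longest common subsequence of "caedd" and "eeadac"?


LCS of "caedd" and "eeadac"
DP table:
           e    e    a    d    a    c
      0    0    0    0    0    0    0
  c   0    0    0    0    0    0    1
  a   0    0    0    1    1    1    1
  e   0    1    1    1    1    1    1
  d   0    1    1    1    2    2    2
  d   0    1    1    1    2    2    2
LCS length = dp[5][6] = 2

2


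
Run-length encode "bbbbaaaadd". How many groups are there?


Input: bbbbaaaadd
Scanning for consecutive runs:
  Group 1: 'b' x 4 (positions 0-3)
  Group 2: 'a' x 4 (positions 4-7)
  Group 3: 'd' x 2 (positions 8-9)
Total groups: 3

3


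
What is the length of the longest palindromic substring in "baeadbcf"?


Input: "baeadbcf"
Checking substrings for palindromes:
  [1:4] "aea" (len 3) => palindrome
Longest palindromic substring: "aea" with length 3

3


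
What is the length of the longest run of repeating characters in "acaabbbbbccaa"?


Input: "acaabbbbbccaa"
Scanning for longest run:
  Position 1 ('c'): new char, reset run to 1
  Position 2 ('a'): new char, reset run to 1
  Position 3 ('a'): continues run of 'a', length=2
  Position 4 ('b'): new char, reset run to 1
  Position 5 ('b'): continues run of 'b', length=2
  Position 6 ('b'): continues run of 'b', length=3
  Position 7 ('b'): continues run of 'b', length=4
  Position 8 ('b'): continues run of 'b', length=5
  Position 9 ('c'): new char, reset run to 1
  Position 10 ('c'): continues run of 'c', length=2
  Position 11 ('a'): new char, reset run to 1
  Position 12 ('a'): continues run of 'a', length=2
Longest run: 'b' with length 5

5


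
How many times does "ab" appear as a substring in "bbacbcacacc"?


Searching for "ab" in "bbacbcacacc"
Scanning each position:
  Position 0: "bb" => no
  Position 1: "ba" => no
  Position 2: "ac" => no
  Position 3: "cb" => no
  Position 4: "bc" => no
  Position 5: "ca" => no
  Position 6: "ac" => no
  Position 7: "ca" => no
  Position 8: "ac" => no
  Position 9: "cc" => no
Total occurrences: 0

0


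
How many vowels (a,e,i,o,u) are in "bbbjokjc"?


Input: bbbjokjc
Checking each character:
  'b' at position 0: consonant
  'b' at position 1: consonant
  'b' at position 2: consonant
  'j' at position 3: consonant
  'o' at position 4: vowel (running total: 1)
  'k' at position 5: consonant
  'j' at position 6: consonant
  'c' at position 7: consonant
Total vowels: 1

1


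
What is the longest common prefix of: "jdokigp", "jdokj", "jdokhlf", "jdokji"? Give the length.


Words: jdokigp, jdokj, jdokhlf, jdokji
  Position 0: all 'j' => match
  Position 1: all 'd' => match
  Position 2: all 'o' => match
  Position 3: all 'k' => match
  Position 4: ('i', 'j', 'h', 'j') => mismatch, stop
LCP = "jdok" (length 4)

4
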